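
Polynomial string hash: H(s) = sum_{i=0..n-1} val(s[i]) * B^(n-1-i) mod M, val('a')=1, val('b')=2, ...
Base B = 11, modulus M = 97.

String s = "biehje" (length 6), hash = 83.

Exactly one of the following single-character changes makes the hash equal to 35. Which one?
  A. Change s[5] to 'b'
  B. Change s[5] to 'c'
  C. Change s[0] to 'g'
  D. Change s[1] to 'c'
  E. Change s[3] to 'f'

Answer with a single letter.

Answer: E

Derivation:
Option A: s[5]='e'->'b', delta=(2-5)*11^0 mod 97 = 94, hash=83+94 mod 97 = 80
Option B: s[5]='e'->'c', delta=(3-5)*11^0 mod 97 = 95, hash=83+95 mod 97 = 81
Option C: s[0]='b'->'g', delta=(7-2)*11^5 mod 97 = 58, hash=83+58 mod 97 = 44
Option D: s[1]='i'->'c', delta=(3-9)*11^4 mod 97 = 36, hash=83+36 mod 97 = 22
Option E: s[3]='h'->'f', delta=(6-8)*11^2 mod 97 = 49, hash=83+49 mod 97 = 35 <-- target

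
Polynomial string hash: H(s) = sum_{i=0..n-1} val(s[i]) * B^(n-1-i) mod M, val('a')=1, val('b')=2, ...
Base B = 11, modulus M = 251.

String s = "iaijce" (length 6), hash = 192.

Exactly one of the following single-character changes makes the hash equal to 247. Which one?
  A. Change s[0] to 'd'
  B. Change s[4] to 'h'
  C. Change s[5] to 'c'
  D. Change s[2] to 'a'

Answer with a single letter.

Answer: B

Derivation:
Option A: s[0]='i'->'d', delta=(4-9)*11^5 mod 251 = 204, hash=192+204 mod 251 = 145
Option B: s[4]='c'->'h', delta=(8-3)*11^1 mod 251 = 55, hash=192+55 mod 251 = 247 <-- target
Option C: s[5]='e'->'c', delta=(3-5)*11^0 mod 251 = 249, hash=192+249 mod 251 = 190
Option D: s[2]='i'->'a', delta=(1-9)*11^3 mod 251 = 145, hash=192+145 mod 251 = 86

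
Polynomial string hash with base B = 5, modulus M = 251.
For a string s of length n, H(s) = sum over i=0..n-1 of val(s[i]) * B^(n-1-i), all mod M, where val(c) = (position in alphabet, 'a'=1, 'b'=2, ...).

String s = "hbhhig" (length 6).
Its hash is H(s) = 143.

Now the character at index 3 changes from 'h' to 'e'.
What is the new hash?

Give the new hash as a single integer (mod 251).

Answer: 68

Derivation:
val('h') = 8, val('e') = 5
Position k = 3, exponent = n-1-k = 2
B^2 mod M = 5^2 mod 251 = 25
Delta = (5 - 8) * 25 mod 251 = 176
New hash = (143 + 176) mod 251 = 68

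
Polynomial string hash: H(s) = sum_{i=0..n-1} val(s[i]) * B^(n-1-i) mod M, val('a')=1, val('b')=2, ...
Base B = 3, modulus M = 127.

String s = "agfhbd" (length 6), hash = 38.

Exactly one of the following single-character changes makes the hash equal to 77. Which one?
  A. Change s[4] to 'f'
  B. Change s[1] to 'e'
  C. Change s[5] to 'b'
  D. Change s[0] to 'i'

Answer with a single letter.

Answer: D

Derivation:
Option A: s[4]='b'->'f', delta=(6-2)*3^1 mod 127 = 12, hash=38+12 mod 127 = 50
Option B: s[1]='g'->'e', delta=(5-7)*3^4 mod 127 = 92, hash=38+92 mod 127 = 3
Option C: s[5]='d'->'b', delta=(2-4)*3^0 mod 127 = 125, hash=38+125 mod 127 = 36
Option D: s[0]='a'->'i', delta=(9-1)*3^5 mod 127 = 39, hash=38+39 mod 127 = 77 <-- target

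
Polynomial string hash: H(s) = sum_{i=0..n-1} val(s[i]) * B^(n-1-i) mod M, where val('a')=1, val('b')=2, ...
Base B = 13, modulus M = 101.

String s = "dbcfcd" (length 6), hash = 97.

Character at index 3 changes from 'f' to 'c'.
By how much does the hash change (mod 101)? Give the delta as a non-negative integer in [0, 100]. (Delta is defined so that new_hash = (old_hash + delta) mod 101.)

Delta formula: (val(new) - val(old)) * B^(n-1-k) mod M
  val('c') - val('f') = 3 - 6 = -3
  B^(n-1-k) = 13^2 mod 101 = 68
  Delta = -3 * 68 mod 101 = 99

Answer: 99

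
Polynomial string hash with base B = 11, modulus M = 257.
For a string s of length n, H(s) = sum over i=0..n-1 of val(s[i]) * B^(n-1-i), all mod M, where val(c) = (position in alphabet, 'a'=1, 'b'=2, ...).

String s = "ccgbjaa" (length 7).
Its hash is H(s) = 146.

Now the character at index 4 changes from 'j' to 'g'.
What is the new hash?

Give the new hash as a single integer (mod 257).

val('j') = 10, val('g') = 7
Position k = 4, exponent = n-1-k = 2
B^2 mod M = 11^2 mod 257 = 121
Delta = (7 - 10) * 121 mod 257 = 151
New hash = (146 + 151) mod 257 = 40

Answer: 40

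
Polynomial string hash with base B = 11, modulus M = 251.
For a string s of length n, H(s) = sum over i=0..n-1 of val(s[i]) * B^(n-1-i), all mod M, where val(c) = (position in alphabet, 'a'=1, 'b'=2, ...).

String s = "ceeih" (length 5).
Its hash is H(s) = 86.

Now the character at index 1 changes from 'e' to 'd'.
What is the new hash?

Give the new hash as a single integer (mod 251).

val('e') = 5, val('d') = 4
Position k = 1, exponent = n-1-k = 3
B^3 mod M = 11^3 mod 251 = 76
Delta = (4 - 5) * 76 mod 251 = 175
New hash = (86 + 175) mod 251 = 10

Answer: 10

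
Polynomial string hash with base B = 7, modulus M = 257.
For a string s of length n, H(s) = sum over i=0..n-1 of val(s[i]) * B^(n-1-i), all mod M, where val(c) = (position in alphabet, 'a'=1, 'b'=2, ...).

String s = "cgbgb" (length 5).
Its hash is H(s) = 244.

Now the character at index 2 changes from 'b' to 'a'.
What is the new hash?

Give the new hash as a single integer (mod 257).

Answer: 195

Derivation:
val('b') = 2, val('a') = 1
Position k = 2, exponent = n-1-k = 2
B^2 mod M = 7^2 mod 257 = 49
Delta = (1 - 2) * 49 mod 257 = 208
New hash = (244 + 208) mod 257 = 195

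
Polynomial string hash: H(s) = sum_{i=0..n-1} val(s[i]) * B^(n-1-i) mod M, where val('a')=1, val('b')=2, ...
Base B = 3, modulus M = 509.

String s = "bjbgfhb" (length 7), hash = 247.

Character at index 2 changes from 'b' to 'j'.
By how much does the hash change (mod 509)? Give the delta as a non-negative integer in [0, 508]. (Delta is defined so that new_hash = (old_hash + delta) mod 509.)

Delta formula: (val(new) - val(old)) * B^(n-1-k) mod M
  val('j') - val('b') = 10 - 2 = 8
  B^(n-1-k) = 3^4 mod 509 = 81
  Delta = 8 * 81 mod 509 = 139

Answer: 139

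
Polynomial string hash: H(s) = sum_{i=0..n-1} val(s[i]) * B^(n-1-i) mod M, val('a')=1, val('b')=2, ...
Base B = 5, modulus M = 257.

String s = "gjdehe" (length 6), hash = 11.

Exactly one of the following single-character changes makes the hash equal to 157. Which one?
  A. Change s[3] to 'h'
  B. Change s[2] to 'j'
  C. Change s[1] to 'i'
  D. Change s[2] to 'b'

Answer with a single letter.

Option A: s[3]='e'->'h', delta=(8-5)*5^2 mod 257 = 75, hash=11+75 mod 257 = 86
Option B: s[2]='d'->'j', delta=(10-4)*5^3 mod 257 = 236, hash=11+236 mod 257 = 247
Option C: s[1]='j'->'i', delta=(9-10)*5^4 mod 257 = 146, hash=11+146 mod 257 = 157 <-- target
Option D: s[2]='d'->'b', delta=(2-4)*5^3 mod 257 = 7, hash=11+7 mod 257 = 18

Answer: C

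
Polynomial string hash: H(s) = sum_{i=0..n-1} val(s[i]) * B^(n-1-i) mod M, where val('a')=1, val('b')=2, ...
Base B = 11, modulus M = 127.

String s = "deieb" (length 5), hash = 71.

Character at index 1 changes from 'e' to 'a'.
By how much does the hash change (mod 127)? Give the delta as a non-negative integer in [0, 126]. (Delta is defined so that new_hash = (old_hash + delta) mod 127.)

Delta formula: (val(new) - val(old)) * B^(n-1-k) mod M
  val('a') - val('e') = 1 - 5 = -4
  B^(n-1-k) = 11^3 mod 127 = 61
  Delta = -4 * 61 mod 127 = 10

Answer: 10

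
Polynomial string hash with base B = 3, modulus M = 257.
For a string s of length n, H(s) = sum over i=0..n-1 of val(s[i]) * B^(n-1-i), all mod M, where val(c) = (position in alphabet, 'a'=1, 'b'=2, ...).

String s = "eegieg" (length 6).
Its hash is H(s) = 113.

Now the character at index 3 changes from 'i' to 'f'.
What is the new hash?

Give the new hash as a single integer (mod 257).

Answer: 86

Derivation:
val('i') = 9, val('f') = 6
Position k = 3, exponent = n-1-k = 2
B^2 mod M = 3^2 mod 257 = 9
Delta = (6 - 9) * 9 mod 257 = 230
New hash = (113 + 230) mod 257 = 86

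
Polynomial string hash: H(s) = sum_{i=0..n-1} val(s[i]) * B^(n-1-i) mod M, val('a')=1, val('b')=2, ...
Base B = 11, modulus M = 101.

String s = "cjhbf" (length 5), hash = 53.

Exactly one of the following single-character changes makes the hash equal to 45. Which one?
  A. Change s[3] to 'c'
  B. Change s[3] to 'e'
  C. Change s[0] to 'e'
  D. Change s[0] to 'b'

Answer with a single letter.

Option A: s[3]='b'->'c', delta=(3-2)*11^1 mod 101 = 11, hash=53+11 mod 101 = 64
Option B: s[3]='b'->'e', delta=(5-2)*11^1 mod 101 = 33, hash=53+33 mod 101 = 86
Option C: s[0]='c'->'e', delta=(5-3)*11^4 mod 101 = 93, hash=53+93 mod 101 = 45 <-- target
Option D: s[0]='c'->'b', delta=(2-3)*11^4 mod 101 = 4, hash=53+4 mod 101 = 57

Answer: C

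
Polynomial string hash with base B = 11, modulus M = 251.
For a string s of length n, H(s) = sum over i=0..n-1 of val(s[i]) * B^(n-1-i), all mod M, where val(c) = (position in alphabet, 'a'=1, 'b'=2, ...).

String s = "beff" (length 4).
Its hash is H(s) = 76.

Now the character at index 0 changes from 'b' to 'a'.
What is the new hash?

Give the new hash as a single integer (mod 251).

val('b') = 2, val('a') = 1
Position k = 0, exponent = n-1-k = 3
B^3 mod M = 11^3 mod 251 = 76
Delta = (1 - 2) * 76 mod 251 = 175
New hash = (76 + 175) mod 251 = 0

Answer: 0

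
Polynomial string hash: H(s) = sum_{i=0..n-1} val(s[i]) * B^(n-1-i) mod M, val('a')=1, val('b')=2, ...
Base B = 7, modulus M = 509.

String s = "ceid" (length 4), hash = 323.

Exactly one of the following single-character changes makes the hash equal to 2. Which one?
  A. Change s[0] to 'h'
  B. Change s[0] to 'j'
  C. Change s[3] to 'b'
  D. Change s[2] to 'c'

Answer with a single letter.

Option A: s[0]='c'->'h', delta=(8-3)*7^3 mod 509 = 188, hash=323+188 mod 509 = 2 <-- target
Option B: s[0]='c'->'j', delta=(10-3)*7^3 mod 509 = 365, hash=323+365 mod 509 = 179
Option C: s[3]='d'->'b', delta=(2-4)*7^0 mod 509 = 507, hash=323+507 mod 509 = 321
Option D: s[2]='i'->'c', delta=(3-9)*7^1 mod 509 = 467, hash=323+467 mod 509 = 281

Answer: A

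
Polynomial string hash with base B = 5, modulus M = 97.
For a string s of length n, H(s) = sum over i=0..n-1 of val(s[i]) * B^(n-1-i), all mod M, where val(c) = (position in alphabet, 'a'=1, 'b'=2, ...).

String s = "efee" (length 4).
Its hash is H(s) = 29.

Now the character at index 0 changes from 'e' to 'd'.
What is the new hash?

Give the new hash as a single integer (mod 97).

Answer: 1

Derivation:
val('e') = 5, val('d') = 4
Position k = 0, exponent = n-1-k = 3
B^3 mod M = 5^3 mod 97 = 28
Delta = (4 - 5) * 28 mod 97 = 69
New hash = (29 + 69) mod 97 = 1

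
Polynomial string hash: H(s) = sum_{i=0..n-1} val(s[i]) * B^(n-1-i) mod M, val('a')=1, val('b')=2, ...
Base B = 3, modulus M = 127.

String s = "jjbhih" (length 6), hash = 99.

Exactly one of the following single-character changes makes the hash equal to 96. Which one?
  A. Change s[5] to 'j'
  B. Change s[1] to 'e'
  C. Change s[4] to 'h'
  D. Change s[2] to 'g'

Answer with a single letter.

Answer: C

Derivation:
Option A: s[5]='h'->'j', delta=(10-8)*3^0 mod 127 = 2, hash=99+2 mod 127 = 101
Option B: s[1]='j'->'e', delta=(5-10)*3^4 mod 127 = 103, hash=99+103 mod 127 = 75
Option C: s[4]='i'->'h', delta=(8-9)*3^1 mod 127 = 124, hash=99+124 mod 127 = 96 <-- target
Option D: s[2]='b'->'g', delta=(7-2)*3^3 mod 127 = 8, hash=99+8 mod 127 = 107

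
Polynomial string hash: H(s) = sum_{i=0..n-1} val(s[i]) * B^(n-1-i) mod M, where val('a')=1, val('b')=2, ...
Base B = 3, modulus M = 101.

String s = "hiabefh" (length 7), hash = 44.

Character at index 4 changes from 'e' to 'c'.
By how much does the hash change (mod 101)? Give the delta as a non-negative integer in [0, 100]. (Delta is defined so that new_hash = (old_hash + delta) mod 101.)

Answer: 83

Derivation:
Delta formula: (val(new) - val(old)) * B^(n-1-k) mod M
  val('c') - val('e') = 3 - 5 = -2
  B^(n-1-k) = 3^2 mod 101 = 9
  Delta = -2 * 9 mod 101 = 83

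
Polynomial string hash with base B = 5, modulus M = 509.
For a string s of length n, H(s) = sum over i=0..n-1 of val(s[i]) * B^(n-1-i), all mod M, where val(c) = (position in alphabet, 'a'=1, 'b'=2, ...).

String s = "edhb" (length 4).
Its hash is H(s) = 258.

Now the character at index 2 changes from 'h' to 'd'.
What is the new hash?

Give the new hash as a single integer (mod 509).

val('h') = 8, val('d') = 4
Position k = 2, exponent = n-1-k = 1
B^1 mod M = 5^1 mod 509 = 5
Delta = (4 - 8) * 5 mod 509 = 489
New hash = (258 + 489) mod 509 = 238

Answer: 238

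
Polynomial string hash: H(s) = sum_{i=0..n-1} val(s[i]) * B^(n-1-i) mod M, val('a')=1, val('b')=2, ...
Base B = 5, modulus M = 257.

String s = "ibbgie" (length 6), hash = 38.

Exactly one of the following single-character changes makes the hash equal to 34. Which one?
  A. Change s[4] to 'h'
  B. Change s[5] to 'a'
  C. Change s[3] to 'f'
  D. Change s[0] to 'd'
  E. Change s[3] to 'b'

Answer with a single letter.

Option A: s[4]='i'->'h', delta=(8-9)*5^1 mod 257 = 252, hash=38+252 mod 257 = 33
Option B: s[5]='e'->'a', delta=(1-5)*5^0 mod 257 = 253, hash=38+253 mod 257 = 34 <-- target
Option C: s[3]='g'->'f', delta=(6-7)*5^2 mod 257 = 232, hash=38+232 mod 257 = 13
Option D: s[0]='i'->'d', delta=(4-9)*5^5 mod 257 = 52, hash=38+52 mod 257 = 90
Option E: s[3]='g'->'b', delta=(2-7)*5^2 mod 257 = 132, hash=38+132 mod 257 = 170

Answer: B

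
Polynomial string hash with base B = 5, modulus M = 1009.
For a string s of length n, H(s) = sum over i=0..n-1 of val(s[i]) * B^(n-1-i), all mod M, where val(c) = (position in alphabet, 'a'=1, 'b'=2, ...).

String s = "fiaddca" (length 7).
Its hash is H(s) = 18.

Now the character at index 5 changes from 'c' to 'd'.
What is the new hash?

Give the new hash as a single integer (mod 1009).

Answer: 23

Derivation:
val('c') = 3, val('d') = 4
Position k = 5, exponent = n-1-k = 1
B^1 mod M = 5^1 mod 1009 = 5
Delta = (4 - 3) * 5 mod 1009 = 5
New hash = (18 + 5) mod 1009 = 23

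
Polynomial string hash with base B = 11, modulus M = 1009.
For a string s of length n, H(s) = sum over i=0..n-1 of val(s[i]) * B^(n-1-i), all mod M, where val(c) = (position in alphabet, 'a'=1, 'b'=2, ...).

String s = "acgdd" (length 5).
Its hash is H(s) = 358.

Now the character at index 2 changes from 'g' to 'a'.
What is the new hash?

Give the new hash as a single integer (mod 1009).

Answer: 641

Derivation:
val('g') = 7, val('a') = 1
Position k = 2, exponent = n-1-k = 2
B^2 mod M = 11^2 mod 1009 = 121
Delta = (1 - 7) * 121 mod 1009 = 283
New hash = (358 + 283) mod 1009 = 641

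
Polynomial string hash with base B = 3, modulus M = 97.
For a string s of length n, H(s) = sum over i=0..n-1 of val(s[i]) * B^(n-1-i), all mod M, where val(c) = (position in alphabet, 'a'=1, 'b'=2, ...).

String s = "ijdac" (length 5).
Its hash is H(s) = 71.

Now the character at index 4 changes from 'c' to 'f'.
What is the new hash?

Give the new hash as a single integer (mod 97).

val('c') = 3, val('f') = 6
Position k = 4, exponent = n-1-k = 0
B^0 mod M = 3^0 mod 97 = 1
Delta = (6 - 3) * 1 mod 97 = 3
New hash = (71 + 3) mod 97 = 74

Answer: 74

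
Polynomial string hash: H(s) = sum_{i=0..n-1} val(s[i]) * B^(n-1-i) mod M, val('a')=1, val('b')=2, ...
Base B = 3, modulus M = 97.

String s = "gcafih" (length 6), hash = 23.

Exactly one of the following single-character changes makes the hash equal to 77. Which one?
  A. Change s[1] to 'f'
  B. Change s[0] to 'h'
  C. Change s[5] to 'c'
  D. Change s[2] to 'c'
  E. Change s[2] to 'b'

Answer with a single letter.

Answer: D

Derivation:
Option A: s[1]='c'->'f', delta=(6-3)*3^4 mod 97 = 49, hash=23+49 mod 97 = 72
Option B: s[0]='g'->'h', delta=(8-7)*3^5 mod 97 = 49, hash=23+49 mod 97 = 72
Option C: s[5]='h'->'c', delta=(3-8)*3^0 mod 97 = 92, hash=23+92 mod 97 = 18
Option D: s[2]='a'->'c', delta=(3-1)*3^3 mod 97 = 54, hash=23+54 mod 97 = 77 <-- target
Option E: s[2]='a'->'b', delta=(2-1)*3^3 mod 97 = 27, hash=23+27 mod 97 = 50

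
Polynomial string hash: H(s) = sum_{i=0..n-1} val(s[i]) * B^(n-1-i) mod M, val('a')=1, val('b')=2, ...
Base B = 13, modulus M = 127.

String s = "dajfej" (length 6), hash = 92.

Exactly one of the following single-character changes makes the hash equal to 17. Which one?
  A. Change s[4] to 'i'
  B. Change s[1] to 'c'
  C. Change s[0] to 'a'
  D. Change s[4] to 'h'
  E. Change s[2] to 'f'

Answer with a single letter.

Answer: A

Derivation:
Option A: s[4]='e'->'i', delta=(9-5)*13^1 mod 127 = 52, hash=92+52 mod 127 = 17 <-- target
Option B: s[1]='a'->'c', delta=(3-1)*13^4 mod 127 = 99, hash=92+99 mod 127 = 64
Option C: s[0]='d'->'a', delta=(1-4)*13^5 mod 127 = 38, hash=92+38 mod 127 = 3
Option D: s[4]='e'->'h', delta=(8-5)*13^1 mod 127 = 39, hash=92+39 mod 127 = 4
Option E: s[2]='j'->'f', delta=(6-10)*13^3 mod 127 = 102, hash=92+102 mod 127 = 67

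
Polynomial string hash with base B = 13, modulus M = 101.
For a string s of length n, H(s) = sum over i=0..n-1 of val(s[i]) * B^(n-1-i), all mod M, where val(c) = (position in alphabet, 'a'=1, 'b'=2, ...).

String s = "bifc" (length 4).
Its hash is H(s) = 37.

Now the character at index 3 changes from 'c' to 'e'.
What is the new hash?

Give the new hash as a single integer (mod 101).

val('c') = 3, val('e') = 5
Position k = 3, exponent = n-1-k = 0
B^0 mod M = 13^0 mod 101 = 1
Delta = (5 - 3) * 1 mod 101 = 2
New hash = (37 + 2) mod 101 = 39

Answer: 39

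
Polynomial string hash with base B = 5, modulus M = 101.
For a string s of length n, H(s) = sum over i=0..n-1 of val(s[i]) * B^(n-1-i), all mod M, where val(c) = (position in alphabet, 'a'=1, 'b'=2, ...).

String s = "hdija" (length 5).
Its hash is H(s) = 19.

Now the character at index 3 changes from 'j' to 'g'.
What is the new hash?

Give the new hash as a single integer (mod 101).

Answer: 4

Derivation:
val('j') = 10, val('g') = 7
Position k = 3, exponent = n-1-k = 1
B^1 mod M = 5^1 mod 101 = 5
Delta = (7 - 10) * 5 mod 101 = 86
New hash = (19 + 86) mod 101 = 4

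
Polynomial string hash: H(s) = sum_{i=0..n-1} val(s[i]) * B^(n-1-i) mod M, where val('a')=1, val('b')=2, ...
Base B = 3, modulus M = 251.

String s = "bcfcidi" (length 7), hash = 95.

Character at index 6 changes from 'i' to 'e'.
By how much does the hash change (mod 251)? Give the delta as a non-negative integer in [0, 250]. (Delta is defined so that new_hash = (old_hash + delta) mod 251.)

Answer: 247

Derivation:
Delta formula: (val(new) - val(old)) * B^(n-1-k) mod M
  val('e') - val('i') = 5 - 9 = -4
  B^(n-1-k) = 3^0 mod 251 = 1
  Delta = -4 * 1 mod 251 = 247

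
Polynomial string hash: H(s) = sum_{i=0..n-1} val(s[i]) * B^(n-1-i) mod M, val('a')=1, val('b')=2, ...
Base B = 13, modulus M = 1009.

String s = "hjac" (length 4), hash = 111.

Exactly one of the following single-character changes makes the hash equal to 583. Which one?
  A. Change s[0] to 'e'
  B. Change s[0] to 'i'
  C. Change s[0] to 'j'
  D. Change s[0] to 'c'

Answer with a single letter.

Answer: A

Derivation:
Option A: s[0]='h'->'e', delta=(5-8)*13^3 mod 1009 = 472, hash=111+472 mod 1009 = 583 <-- target
Option B: s[0]='h'->'i', delta=(9-8)*13^3 mod 1009 = 179, hash=111+179 mod 1009 = 290
Option C: s[0]='h'->'j', delta=(10-8)*13^3 mod 1009 = 358, hash=111+358 mod 1009 = 469
Option D: s[0]='h'->'c', delta=(3-8)*13^3 mod 1009 = 114, hash=111+114 mod 1009 = 225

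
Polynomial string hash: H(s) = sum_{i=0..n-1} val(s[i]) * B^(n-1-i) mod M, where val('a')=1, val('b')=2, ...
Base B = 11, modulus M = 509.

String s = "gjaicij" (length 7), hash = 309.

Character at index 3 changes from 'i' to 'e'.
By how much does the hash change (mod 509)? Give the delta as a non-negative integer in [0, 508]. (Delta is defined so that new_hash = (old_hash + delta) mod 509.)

Answer: 275

Derivation:
Delta formula: (val(new) - val(old)) * B^(n-1-k) mod M
  val('e') - val('i') = 5 - 9 = -4
  B^(n-1-k) = 11^3 mod 509 = 313
  Delta = -4 * 313 mod 509 = 275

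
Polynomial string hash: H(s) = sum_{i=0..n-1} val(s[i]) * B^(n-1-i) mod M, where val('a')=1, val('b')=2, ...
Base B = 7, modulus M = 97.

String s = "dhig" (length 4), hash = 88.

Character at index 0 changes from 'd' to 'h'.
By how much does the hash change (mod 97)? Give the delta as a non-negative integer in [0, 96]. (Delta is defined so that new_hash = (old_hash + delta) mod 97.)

Delta formula: (val(new) - val(old)) * B^(n-1-k) mod M
  val('h') - val('d') = 8 - 4 = 4
  B^(n-1-k) = 7^3 mod 97 = 52
  Delta = 4 * 52 mod 97 = 14

Answer: 14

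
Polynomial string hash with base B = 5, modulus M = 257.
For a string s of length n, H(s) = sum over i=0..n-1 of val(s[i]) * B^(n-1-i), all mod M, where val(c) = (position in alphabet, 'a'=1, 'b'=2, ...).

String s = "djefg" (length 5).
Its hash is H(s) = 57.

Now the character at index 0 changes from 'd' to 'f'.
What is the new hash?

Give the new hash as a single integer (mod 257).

Answer: 22

Derivation:
val('d') = 4, val('f') = 6
Position k = 0, exponent = n-1-k = 4
B^4 mod M = 5^4 mod 257 = 111
Delta = (6 - 4) * 111 mod 257 = 222
New hash = (57 + 222) mod 257 = 22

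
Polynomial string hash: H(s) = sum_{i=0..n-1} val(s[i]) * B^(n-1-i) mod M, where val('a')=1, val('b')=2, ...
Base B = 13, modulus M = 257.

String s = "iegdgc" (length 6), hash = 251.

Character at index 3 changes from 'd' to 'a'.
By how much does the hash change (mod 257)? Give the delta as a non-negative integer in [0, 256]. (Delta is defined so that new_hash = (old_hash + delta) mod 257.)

Delta formula: (val(new) - val(old)) * B^(n-1-k) mod M
  val('a') - val('d') = 1 - 4 = -3
  B^(n-1-k) = 13^2 mod 257 = 169
  Delta = -3 * 169 mod 257 = 7

Answer: 7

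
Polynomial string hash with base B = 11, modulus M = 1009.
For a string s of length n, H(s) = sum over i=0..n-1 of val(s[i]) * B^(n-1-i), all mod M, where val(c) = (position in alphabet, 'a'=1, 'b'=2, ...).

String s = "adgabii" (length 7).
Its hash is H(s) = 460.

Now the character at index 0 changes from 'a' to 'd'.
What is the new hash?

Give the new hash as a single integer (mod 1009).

Answer: 740

Derivation:
val('a') = 1, val('d') = 4
Position k = 0, exponent = n-1-k = 6
B^6 mod M = 11^6 mod 1009 = 766
Delta = (4 - 1) * 766 mod 1009 = 280
New hash = (460 + 280) mod 1009 = 740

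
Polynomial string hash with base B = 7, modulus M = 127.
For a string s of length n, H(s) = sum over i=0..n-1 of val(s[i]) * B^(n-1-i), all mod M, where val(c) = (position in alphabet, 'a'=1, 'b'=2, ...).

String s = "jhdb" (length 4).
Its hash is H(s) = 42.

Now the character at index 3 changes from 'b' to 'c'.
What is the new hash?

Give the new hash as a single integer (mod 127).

val('b') = 2, val('c') = 3
Position k = 3, exponent = n-1-k = 0
B^0 mod M = 7^0 mod 127 = 1
Delta = (3 - 2) * 1 mod 127 = 1
New hash = (42 + 1) mod 127 = 43

Answer: 43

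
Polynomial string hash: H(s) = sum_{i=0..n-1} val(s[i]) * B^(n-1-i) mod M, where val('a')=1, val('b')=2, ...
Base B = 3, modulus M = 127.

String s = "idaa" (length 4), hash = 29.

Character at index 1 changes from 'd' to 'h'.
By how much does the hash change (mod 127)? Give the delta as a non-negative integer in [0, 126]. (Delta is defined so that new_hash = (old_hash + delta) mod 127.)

Delta formula: (val(new) - val(old)) * B^(n-1-k) mod M
  val('h') - val('d') = 8 - 4 = 4
  B^(n-1-k) = 3^2 mod 127 = 9
  Delta = 4 * 9 mod 127 = 36

Answer: 36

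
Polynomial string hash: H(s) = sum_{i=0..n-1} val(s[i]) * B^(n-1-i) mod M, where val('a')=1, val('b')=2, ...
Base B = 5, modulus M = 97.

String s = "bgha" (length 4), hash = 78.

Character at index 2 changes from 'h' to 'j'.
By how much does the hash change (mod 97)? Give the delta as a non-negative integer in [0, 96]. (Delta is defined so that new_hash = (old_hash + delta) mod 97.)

Delta formula: (val(new) - val(old)) * B^(n-1-k) mod M
  val('j') - val('h') = 10 - 8 = 2
  B^(n-1-k) = 5^1 mod 97 = 5
  Delta = 2 * 5 mod 97 = 10

Answer: 10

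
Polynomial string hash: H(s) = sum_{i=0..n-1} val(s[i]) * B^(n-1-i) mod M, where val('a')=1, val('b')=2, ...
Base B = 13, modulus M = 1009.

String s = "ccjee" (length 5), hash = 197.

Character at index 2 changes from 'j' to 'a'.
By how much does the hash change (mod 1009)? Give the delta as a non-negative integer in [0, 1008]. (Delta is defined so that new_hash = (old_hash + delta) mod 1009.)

Answer: 497

Derivation:
Delta formula: (val(new) - val(old)) * B^(n-1-k) mod M
  val('a') - val('j') = 1 - 10 = -9
  B^(n-1-k) = 13^2 mod 1009 = 169
  Delta = -9 * 169 mod 1009 = 497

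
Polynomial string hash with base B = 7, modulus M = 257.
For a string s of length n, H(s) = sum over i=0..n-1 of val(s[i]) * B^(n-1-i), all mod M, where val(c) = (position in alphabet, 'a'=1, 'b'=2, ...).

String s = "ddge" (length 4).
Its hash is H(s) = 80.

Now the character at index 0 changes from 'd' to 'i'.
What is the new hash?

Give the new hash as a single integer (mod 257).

val('d') = 4, val('i') = 9
Position k = 0, exponent = n-1-k = 3
B^3 mod M = 7^3 mod 257 = 86
Delta = (9 - 4) * 86 mod 257 = 173
New hash = (80 + 173) mod 257 = 253

Answer: 253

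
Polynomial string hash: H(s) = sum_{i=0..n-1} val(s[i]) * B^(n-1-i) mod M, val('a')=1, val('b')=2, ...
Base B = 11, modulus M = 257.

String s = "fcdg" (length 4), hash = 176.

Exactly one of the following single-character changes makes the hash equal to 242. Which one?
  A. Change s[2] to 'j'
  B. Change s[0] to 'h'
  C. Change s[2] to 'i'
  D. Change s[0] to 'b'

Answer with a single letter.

Answer: A

Derivation:
Option A: s[2]='d'->'j', delta=(10-4)*11^1 mod 257 = 66, hash=176+66 mod 257 = 242 <-- target
Option B: s[0]='f'->'h', delta=(8-6)*11^3 mod 257 = 92, hash=176+92 mod 257 = 11
Option C: s[2]='d'->'i', delta=(9-4)*11^1 mod 257 = 55, hash=176+55 mod 257 = 231
Option D: s[0]='f'->'b', delta=(2-6)*11^3 mod 257 = 73, hash=176+73 mod 257 = 249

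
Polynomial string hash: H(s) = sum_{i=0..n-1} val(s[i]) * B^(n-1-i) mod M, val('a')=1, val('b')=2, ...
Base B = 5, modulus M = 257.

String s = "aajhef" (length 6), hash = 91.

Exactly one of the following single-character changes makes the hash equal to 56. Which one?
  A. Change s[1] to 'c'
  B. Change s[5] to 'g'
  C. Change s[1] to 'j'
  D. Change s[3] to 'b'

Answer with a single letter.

Option A: s[1]='a'->'c', delta=(3-1)*5^4 mod 257 = 222, hash=91+222 mod 257 = 56 <-- target
Option B: s[5]='f'->'g', delta=(7-6)*5^0 mod 257 = 1, hash=91+1 mod 257 = 92
Option C: s[1]='a'->'j', delta=(10-1)*5^4 mod 257 = 228, hash=91+228 mod 257 = 62
Option D: s[3]='h'->'b', delta=(2-8)*5^2 mod 257 = 107, hash=91+107 mod 257 = 198

Answer: A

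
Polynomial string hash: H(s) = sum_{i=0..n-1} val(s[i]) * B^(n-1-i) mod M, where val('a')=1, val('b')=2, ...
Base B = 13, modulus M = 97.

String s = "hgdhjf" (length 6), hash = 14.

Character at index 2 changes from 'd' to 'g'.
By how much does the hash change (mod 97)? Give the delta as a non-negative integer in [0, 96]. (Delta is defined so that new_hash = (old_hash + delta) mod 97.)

Answer: 92

Derivation:
Delta formula: (val(new) - val(old)) * B^(n-1-k) mod M
  val('g') - val('d') = 7 - 4 = 3
  B^(n-1-k) = 13^3 mod 97 = 63
  Delta = 3 * 63 mod 97 = 92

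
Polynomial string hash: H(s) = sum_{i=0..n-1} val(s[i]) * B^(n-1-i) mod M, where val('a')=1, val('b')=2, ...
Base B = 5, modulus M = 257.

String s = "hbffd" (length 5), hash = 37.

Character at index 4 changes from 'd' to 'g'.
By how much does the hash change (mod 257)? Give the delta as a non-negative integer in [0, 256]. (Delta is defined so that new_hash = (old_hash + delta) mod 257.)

Delta formula: (val(new) - val(old)) * B^(n-1-k) mod M
  val('g') - val('d') = 7 - 4 = 3
  B^(n-1-k) = 5^0 mod 257 = 1
  Delta = 3 * 1 mod 257 = 3

Answer: 3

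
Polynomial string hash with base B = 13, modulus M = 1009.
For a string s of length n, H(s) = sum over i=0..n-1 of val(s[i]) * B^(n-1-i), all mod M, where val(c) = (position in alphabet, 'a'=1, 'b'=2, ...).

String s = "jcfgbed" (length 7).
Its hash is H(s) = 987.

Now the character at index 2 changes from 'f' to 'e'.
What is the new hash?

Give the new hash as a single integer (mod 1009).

Answer: 678

Derivation:
val('f') = 6, val('e') = 5
Position k = 2, exponent = n-1-k = 4
B^4 mod M = 13^4 mod 1009 = 309
Delta = (5 - 6) * 309 mod 1009 = 700
New hash = (987 + 700) mod 1009 = 678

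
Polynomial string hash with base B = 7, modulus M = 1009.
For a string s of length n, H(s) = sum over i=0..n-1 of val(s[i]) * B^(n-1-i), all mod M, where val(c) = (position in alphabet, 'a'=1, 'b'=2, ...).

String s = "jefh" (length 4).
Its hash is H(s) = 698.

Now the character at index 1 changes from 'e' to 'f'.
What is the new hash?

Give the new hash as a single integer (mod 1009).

Answer: 747

Derivation:
val('e') = 5, val('f') = 6
Position k = 1, exponent = n-1-k = 2
B^2 mod M = 7^2 mod 1009 = 49
Delta = (6 - 5) * 49 mod 1009 = 49
New hash = (698 + 49) mod 1009 = 747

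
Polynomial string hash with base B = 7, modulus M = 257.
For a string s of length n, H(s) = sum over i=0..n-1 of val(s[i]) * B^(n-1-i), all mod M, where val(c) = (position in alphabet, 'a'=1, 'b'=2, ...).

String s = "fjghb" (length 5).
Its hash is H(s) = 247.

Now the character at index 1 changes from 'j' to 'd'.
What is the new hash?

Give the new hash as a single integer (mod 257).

val('j') = 10, val('d') = 4
Position k = 1, exponent = n-1-k = 3
B^3 mod M = 7^3 mod 257 = 86
Delta = (4 - 10) * 86 mod 257 = 255
New hash = (247 + 255) mod 257 = 245

Answer: 245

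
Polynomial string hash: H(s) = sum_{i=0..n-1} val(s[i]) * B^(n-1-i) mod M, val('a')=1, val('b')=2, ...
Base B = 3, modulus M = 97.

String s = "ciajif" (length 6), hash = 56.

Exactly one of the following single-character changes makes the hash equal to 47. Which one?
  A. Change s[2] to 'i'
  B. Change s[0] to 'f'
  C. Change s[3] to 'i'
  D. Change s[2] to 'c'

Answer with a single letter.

Answer: C

Derivation:
Option A: s[2]='a'->'i', delta=(9-1)*3^3 mod 97 = 22, hash=56+22 mod 97 = 78
Option B: s[0]='c'->'f', delta=(6-3)*3^5 mod 97 = 50, hash=56+50 mod 97 = 9
Option C: s[3]='j'->'i', delta=(9-10)*3^2 mod 97 = 88, hash=56+88 mod 97 = 47 <-- target
Option D: s[2]='a'->'c', delta=(3-1)*3^3 mod 97 = 54, hash=56+54 mod 97 = 13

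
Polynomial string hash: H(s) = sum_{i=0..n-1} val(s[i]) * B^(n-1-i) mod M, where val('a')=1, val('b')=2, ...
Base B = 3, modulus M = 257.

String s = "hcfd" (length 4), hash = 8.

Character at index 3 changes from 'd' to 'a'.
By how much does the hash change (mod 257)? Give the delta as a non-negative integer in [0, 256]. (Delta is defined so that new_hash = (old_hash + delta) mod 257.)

Delta formula: (val(new) - val(old)) * B^(n-1-k) mod M
  val('a') - val('d') = 1 - 4 = -3
  B^(n-1-k) = 3^0 mod 257 = 1
  Delta = -3 * 1 mod 257 = 254

Answer: 254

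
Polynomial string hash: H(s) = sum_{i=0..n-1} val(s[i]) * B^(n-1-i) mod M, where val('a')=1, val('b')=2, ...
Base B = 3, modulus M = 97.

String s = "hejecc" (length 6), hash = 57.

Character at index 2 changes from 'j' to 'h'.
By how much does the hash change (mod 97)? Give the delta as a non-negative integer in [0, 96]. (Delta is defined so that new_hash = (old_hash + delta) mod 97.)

Delta formula: (val(new) - val(old)) * B^(n-1-k) mod M
  val('h') - val('j') = 8 - 10 = -2
  B^(n-1-k) = 3^3 mod 97 = 27
  Delta = -2 * 27 mod 97 = 43

Answer: 43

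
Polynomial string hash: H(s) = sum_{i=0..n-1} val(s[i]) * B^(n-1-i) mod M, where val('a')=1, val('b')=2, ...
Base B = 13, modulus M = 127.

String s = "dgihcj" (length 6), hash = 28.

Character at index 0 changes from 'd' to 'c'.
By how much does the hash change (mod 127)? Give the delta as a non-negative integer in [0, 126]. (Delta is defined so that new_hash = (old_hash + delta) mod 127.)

Answer: 55

Derivation:
Delta formula: (val(new) - val(old)) * B^(n-1-k) mod M
  val('c') - val('d') = 3 - 4 = -1
  B^(n-1-k) = 13^5 mod 127 = 72
  Delta = -1 * 72 mod 127 = 55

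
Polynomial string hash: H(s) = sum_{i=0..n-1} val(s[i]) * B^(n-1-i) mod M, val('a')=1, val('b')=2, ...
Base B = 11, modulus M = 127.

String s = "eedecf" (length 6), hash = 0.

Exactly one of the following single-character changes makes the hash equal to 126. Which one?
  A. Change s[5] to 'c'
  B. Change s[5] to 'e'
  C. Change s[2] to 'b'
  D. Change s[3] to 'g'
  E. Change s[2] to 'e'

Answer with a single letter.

Answer: B

Derivation:
Option A: s[5]='f'->'c', delta=(3-6)*11^0 mod 127 = 124, hash=0+124 mod 127 = 124
Option B: s[5]='f'->'e', delta=(5-6)*11^0 mod 127 = 126, hash=0+126 mod 127 = 126 <-- target
Option C: s[2]='d'->'b', delta=(2-4)*11^3 mod 127 = 5, hash=0+5 mod 127 = 5
Option D: s[3]='e'->'g', delta=(7-5)*11^2 mod 127 = 115, hash=0+115 mod 127 = 115
Option E: s[2]='d'->'e', delta=(5-4)*11^3 mod 127 = 61, hash=0+61 mod 127 = 61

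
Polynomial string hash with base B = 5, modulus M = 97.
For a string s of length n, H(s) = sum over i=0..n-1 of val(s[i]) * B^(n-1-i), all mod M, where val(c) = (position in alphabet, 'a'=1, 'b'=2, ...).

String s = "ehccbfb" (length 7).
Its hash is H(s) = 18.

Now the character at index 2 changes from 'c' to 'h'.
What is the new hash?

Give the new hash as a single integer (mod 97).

Answer: 39

Derivation:
val('c') = 3, val('h') = 8
Position k = 2, exponent = n-1-k = 4
B^4 mod M = 5^4 mod 97 = 43
Delta = (8 - 3) * 43 mod 97 = 21
New hash = (18 + 21) mod 97 = 39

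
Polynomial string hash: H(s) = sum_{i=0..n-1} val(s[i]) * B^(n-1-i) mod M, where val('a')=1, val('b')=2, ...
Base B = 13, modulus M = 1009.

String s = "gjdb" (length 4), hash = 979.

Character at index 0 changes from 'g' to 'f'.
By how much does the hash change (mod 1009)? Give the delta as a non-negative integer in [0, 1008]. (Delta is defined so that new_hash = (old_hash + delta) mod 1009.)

Delta formula: (val(new) - val(old)) * B^(n-1-k) mod M
  val('f') - val('g') = 6 - 7 = -1
  B^(n-1-k) = 13^3 mod 1009 = 179
  Delta = -1 * 179 mod 1009 = 830

Answer: 830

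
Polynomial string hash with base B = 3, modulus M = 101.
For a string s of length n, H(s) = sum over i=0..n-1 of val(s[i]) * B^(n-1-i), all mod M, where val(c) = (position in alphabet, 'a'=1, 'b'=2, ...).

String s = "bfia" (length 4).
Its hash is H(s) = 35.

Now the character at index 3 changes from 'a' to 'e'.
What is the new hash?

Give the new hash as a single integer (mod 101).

Answer: 39

Derivation:
val('a') = 1, val('e') = 5
Position k = 3, exponent = n-1-k = 0
B^0 mod M = 3^0 mod 101 = 1
Delta = (5 - 1) * 1 mod 101 = 4
New hash = (35 + 4) mod 101 = 39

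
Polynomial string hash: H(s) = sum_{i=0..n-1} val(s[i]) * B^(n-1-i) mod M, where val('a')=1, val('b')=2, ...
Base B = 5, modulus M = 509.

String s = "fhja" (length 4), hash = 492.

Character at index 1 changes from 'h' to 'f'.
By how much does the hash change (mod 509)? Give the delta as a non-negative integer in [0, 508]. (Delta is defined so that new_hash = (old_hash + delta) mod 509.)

Delta formula: (val(new) - val(old)) * B^(n-1-k) mod M
  val('f') - val('h') = 6 - 8 = -2
  B^(n-1-k) = 5^2 mod 509 = 25
  Delta = -2 * 25 mod 509 = 459

Answer: 459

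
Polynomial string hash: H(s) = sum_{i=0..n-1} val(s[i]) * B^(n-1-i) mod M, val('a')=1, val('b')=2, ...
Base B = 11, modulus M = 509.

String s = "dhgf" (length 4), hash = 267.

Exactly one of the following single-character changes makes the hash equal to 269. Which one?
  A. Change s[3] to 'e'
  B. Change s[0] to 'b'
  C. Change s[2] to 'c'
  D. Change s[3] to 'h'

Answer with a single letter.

Answer: D

Derivation:
Option A: s[3]='f'->'e', delta=(5-6)*11^0 mod 509 = 508, hash=267+508 mod 509 = 266
Option B: s[0]='d'->'b', delta=(2-4)*11^3 mod 509 = 392, hash=267+392 mod 509 = 150
Option C: s[2]='g'->'c', delta=(3-7)*11^1 mod 509 = 465, hash=267+465 mod 509 = 223
Option D: s[3]='f'->'h', delta=(8-6)*11^0 mod 509 = 2, hash=267+2 mod 509 = 269 <-- target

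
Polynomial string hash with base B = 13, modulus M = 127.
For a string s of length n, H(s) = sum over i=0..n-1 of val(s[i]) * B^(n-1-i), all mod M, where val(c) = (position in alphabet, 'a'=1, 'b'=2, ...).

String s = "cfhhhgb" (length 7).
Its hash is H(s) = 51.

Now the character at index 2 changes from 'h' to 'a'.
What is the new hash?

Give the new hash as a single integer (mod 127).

val('h') = 8, val('a') = 1
Position k = 2, exponent = n-1-k = 4
B^4 mod M = 13^4 mod 127 = 113
Delta = (1 - 8) * 113 mod 127 = 98
New hash = (51 + 98) mod 127 = 22

Answer: 22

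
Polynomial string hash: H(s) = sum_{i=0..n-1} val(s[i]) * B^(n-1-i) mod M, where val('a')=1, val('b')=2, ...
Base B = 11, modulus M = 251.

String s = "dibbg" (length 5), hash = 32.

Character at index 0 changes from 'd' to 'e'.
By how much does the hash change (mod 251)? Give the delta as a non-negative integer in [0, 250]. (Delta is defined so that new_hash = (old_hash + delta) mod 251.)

Delta formula: (val(new) - val(old)) * B^(n-1-k) mod M
  val('e') - val('d') = 5 - 4 = 1
  B^(n-1-k) = 11^4 mod 251 = 83
  Delta = 1 * 83 mod 251 = 83

Answer: 83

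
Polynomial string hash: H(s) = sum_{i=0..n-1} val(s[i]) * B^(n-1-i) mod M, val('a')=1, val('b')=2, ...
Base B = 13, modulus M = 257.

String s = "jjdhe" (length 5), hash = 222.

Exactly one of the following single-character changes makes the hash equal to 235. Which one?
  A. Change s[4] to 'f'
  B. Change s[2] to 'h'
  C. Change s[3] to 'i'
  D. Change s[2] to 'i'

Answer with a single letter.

Option A: s[4]='e'->'f', delta=(6-5)*13^0 mod 257 = 1, hash=222+1 mod 257 = 223
Option B: s[2]='d'->'h', delta=(8-4)*13^2 mod 257 = 162, hash=222+162 mod 257 = 127
Option C: s[3]='h'->'i', delta=(9-8)*13^1 mod 257 = 13, hash=222+13 mod 257 = 235 <-- target
Option D: s[2]='d'->'i', delta=(9-4)*13^2 mod 257 = 74, hash=222+74 mod 257 = 39

Answer: C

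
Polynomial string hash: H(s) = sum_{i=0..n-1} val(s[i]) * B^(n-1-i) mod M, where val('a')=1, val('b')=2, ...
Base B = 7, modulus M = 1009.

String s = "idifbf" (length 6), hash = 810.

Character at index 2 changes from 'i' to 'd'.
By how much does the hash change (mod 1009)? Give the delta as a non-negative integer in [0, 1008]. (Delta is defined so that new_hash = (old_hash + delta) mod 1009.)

Delta formula: (val(new) - val(old)) * B^(n-1-k) mod M
  val('d') - val('i') = 4 - 9 = -5
  B^(n-1-k) = 7^3 mod 1009 = 343
  Delta = -5 * 343 mod 1009 = 303

Answer: 303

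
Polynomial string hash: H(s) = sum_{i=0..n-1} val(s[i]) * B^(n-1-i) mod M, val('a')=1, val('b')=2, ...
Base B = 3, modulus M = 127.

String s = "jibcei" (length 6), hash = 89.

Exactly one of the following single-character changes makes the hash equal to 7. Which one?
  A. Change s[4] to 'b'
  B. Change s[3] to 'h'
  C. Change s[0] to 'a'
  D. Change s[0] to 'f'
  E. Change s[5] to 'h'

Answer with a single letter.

Option A: s[4]='e'->'b', delta=(2-5)*3^1 mod 127 = 118, hash=89+118 mod 127 = 80
Option B: s[3]='c'->'h', delta=(8-3)*3^2 mod 127 = 45, hash=89+45 mod 127 = 7 <-- target
Option C: s[0]='j'->'a', delta=(1-10)*3^5 mod 127 = 99, hash=89+99 mod 127 = 61
Option D: s[0]='j'->'f', delta=(6-10)*3^5 mod 127 = 44, hash=89+44 mod 127 = 6
Option E: s[5]='i'->'h', delta=(8-9)*3^0 mod 127 = 126, hash=89+126 mod 127 = 88

Answer: B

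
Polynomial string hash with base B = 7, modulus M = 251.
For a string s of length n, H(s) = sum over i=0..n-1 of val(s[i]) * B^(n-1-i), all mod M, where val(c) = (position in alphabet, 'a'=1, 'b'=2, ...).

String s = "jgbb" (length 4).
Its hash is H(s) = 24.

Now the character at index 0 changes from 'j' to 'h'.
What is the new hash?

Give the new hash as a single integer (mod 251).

Answer: 91

Derivation:
val('j') = 10, val('h') = 8
Position k = 0, exponent = n-1-k = 3
B^3 mod M = 7^3 mod 251 = 92
Delta = (8 - 10) * 92 mod 251 = 67
New hash = (24 + 67) mod 251 = 91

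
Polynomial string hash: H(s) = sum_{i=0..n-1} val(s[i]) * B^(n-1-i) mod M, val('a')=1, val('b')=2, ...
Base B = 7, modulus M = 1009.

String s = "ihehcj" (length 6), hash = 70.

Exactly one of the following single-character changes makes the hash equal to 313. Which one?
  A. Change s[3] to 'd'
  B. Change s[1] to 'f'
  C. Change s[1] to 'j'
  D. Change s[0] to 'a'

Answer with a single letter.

Answer: B

Derivation:
Option A: s[3]='h'->'d', delta=(4-8)*7^2 mod 1009 = 813, hash=70+813 mod 1009 = 883
Option B: s[1]='h'->'f', delta=(6-8)*7^4 mod 1009 = 243, hash=70+243 mod 1009 = 313 <-- target
Option C: s[1]='h'->'j', delta=(10-8)*7^4 mod 1009 = 766, hash=70+766 mod 1009 = 836
Option D: s[0]='i'->'a', delta=(1-9)*7^5 mod 1009 = 750, hash=70+750 mod 1009 = 820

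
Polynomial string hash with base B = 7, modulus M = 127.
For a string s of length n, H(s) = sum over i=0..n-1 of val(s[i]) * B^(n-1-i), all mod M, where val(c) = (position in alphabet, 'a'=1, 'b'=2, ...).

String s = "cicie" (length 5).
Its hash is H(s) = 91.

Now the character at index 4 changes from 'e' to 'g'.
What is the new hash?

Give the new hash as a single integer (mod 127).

Answer: 93

Derivation:
val('e') = 5, val('g') = 7
Position k = 4, exponent = n-1-k = 0
B^0 mod M = 7^0 mod 127 = 1
Delta = (7 - 5) * 1 mod 127 = 2
New hash = (91 + 2) mod 127 = 93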